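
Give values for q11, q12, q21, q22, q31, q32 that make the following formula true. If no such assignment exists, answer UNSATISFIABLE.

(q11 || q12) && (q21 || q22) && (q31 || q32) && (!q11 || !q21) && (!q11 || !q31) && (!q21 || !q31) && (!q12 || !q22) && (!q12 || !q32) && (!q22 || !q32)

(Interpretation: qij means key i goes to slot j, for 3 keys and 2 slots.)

Suppose q11 = true.
Unit clause (!q21) forces q21 = false.
Unit clause (q22) forces q22 = true.
Unit clause (!q31) forces q31 = false.
Unit clause (q32) forces q32 = true.
But (!q32) is also a unit clause — contradiction.
Undo q11 and try q11 = false.
Unit clause (q12) forces q12 = true.
Unit clause (!q22) forces q22 = false.
Unit clause (q21) forces q21 = true.
Unit clause (!q31) forces q31 = false.
Unit clause (q32) forces q32 = true.
But (!q32) is also a unit clause — contradiction.
Either choice for q11 ends in contradiction.

UNSATISFIABLE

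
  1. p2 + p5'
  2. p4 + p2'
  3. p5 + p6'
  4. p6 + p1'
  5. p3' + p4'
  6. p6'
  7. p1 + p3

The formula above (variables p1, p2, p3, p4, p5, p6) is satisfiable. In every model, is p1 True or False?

False

Suppose p1 = 1.
Unit clause (p6) forces p6 = 1.
But (p6') is also a unit clause — contradiction.
So every satisfying assignment has p1 = False.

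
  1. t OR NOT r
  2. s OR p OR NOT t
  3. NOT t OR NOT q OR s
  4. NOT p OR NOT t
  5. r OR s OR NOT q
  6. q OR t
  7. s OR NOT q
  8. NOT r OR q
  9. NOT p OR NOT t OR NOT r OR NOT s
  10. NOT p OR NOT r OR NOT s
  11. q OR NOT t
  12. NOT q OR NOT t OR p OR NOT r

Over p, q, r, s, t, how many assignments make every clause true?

There are 2^5 = 32 truth assignments over (p, q, r, s, t).
Split on s. With s = true, the clauses containing s are satisfied and NOT s drops from the rest; 3 of the 2^4 = 16 assignments to the other variables satisfy what remains.
With s = false, by the same count on the reduced clause set, 0 assignments work.
(One model: p=F, q=T, r=F, s=T, t=F.)
Total: 3 + 0 = 3.

3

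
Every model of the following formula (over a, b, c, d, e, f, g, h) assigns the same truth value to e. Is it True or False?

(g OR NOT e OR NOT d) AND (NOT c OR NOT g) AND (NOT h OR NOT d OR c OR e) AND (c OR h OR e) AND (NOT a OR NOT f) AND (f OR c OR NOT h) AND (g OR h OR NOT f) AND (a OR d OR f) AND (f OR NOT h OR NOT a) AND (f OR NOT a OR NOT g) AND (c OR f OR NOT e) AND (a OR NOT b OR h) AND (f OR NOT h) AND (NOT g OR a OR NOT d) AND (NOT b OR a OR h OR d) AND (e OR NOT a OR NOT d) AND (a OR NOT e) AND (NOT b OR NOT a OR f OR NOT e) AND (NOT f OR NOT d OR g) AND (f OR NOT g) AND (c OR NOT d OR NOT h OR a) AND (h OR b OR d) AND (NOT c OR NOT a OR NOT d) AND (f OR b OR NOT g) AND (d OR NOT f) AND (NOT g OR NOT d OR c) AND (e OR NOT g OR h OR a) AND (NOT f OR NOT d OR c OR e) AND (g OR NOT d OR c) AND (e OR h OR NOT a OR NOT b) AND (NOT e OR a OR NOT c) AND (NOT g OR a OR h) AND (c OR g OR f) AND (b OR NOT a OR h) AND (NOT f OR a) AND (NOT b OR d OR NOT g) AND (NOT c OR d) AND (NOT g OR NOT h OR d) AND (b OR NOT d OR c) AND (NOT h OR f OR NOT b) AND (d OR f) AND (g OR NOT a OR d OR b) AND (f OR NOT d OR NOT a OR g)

Suppose e = true.
Unit clause (a) forces a = true.
Unit clause (NOT f) forces f = false.
Unit clause (NOT h) forces h = false.
Unit clause (NOT g) forces g = false.
Unit clause (NOT d) forces d = false.
That conflicts with the unit clause (d).
So every satisfying assignment has e = False.

False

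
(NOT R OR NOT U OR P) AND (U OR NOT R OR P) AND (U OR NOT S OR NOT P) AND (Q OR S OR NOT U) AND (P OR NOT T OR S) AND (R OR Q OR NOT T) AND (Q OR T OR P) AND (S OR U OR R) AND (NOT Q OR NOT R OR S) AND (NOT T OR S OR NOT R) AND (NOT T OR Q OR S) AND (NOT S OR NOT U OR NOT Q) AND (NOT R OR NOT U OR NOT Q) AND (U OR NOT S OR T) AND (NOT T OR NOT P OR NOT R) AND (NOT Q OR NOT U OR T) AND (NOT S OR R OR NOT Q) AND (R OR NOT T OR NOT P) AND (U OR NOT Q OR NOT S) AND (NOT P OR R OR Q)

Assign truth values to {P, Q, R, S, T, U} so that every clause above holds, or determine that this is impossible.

P ↦ true,  Q ↦ false,  R ↦ true,  S ↦ true,  T ↦ false,  U ↦ true

Suppose R = true.
Suppose U = true.
(P) alone gives P = true.
(NOT Q) alone gives Q = false.
(S) alone gives S = true.
(NOT T) alone gives T = false.
This assignment satisfies each clause.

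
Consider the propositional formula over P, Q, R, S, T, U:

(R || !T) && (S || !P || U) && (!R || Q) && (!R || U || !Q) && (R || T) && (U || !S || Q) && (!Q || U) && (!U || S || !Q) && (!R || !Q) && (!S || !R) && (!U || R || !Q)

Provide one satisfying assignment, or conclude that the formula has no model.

Try R = true.
The clause (Q) is unit, so Q = true.
That conflicts with the unit clause (!Q).
Undo R and try R = false.
The clause (!T) is unit, so T = false.
That conflicts with the unit clause (T).
Either choice for R ends in contradiction.

UNSATISFIABLE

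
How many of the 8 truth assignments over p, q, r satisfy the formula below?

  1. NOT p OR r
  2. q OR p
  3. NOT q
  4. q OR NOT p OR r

1

There are 2^3 = 8 truth assignments over (p, q, r).
Check each against the 4 clauses (columns in the order p, q, r):
  F F F  ✗ fails (q OR p)
  F F T  ✗ fails (q OR p)
  F T F  ✗ fails (NOT q)
  F T T  ✗ fails (NOT q)
  T F F  ✗ fails (NOT p OR r)
  T F T  ✓ satisfies all
  T T F  ✗ fails (NOT p OR r)
  T T T  ✗ fails (NOT q)
1 of the 8 rows is a model.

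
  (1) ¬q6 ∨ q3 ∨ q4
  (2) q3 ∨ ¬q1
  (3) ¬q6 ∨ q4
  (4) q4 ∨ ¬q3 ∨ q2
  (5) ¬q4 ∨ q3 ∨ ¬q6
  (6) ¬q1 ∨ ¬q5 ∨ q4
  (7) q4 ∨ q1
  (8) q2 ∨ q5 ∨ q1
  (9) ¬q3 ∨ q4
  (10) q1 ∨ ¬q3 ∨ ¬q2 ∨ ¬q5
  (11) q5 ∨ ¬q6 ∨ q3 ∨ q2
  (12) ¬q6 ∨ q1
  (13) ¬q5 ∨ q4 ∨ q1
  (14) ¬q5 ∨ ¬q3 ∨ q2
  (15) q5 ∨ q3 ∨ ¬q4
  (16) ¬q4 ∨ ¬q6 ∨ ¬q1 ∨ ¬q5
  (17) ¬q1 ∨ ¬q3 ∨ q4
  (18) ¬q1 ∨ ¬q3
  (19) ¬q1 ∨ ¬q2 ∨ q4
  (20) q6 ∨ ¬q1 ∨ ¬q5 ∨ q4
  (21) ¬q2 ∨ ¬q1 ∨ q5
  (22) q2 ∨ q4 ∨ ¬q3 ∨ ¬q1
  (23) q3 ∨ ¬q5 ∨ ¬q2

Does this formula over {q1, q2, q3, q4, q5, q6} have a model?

Branch on q3: set q3 = False.
Unit clause (¬q1) forces q1 = False.
Unit clause (q4) forces q4 = True.
Unit clause (¬q6) forces q6 = False.
Unit clause (q5) forces q5 = True.
Unit clause (¬q2) forces q2 = False.
All clauses are satisfied.
A satisfying assignment: q1: False,  q2: False,  q3: False,  q4: True,  q5: True,  q6: False.

Satisfiable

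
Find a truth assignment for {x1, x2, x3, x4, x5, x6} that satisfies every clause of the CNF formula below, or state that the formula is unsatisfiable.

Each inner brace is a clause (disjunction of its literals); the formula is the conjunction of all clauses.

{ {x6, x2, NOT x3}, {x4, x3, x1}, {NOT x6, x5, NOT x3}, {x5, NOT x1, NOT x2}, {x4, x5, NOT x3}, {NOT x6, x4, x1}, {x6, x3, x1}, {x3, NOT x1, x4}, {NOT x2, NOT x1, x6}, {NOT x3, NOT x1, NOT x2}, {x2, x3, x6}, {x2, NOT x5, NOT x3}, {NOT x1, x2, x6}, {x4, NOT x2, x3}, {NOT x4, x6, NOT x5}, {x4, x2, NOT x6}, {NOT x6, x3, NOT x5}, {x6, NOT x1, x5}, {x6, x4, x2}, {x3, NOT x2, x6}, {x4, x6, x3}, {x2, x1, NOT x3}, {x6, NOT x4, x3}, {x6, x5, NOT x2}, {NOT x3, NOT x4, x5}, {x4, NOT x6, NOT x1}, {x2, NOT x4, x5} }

Branch on x6: set x6 = false.
Branch on x2: set x2 = true.
From the singleton clause (NOT x1), x1 = false.
From the singleton clause (x3), x3 = true.
From the singleton clause (x5), x5 = true.
From the singleton clause (NOT x4), x4 = false.
Every clause now holds.

x1=false,  x2=true,  x3=true,  x4=false,  x5=true,  x6=false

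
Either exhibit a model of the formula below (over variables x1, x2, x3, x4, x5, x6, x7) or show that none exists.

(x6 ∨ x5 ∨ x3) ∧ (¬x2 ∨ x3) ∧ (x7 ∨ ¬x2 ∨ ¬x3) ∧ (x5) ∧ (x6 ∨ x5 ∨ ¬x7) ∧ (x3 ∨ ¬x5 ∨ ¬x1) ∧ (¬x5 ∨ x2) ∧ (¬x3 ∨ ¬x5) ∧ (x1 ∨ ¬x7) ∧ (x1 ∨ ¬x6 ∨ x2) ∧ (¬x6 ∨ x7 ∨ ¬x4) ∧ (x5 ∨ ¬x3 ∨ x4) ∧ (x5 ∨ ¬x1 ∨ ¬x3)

From the singleton clause (x5), x5 = True.
From the singleton clause (x2), x2 = True.
From the singleton clause (x3), x3 = True.
But (¬x3) is also a unit clause — contradiction.

UNSATISFIABLE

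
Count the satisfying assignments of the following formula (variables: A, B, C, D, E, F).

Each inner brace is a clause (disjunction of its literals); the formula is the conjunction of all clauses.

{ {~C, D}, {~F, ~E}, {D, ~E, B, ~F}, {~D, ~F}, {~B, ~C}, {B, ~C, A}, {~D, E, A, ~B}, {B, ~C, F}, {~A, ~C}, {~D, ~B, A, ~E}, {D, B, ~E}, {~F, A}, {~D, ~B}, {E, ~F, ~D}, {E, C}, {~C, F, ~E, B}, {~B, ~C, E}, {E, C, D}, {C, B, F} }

2

There are 2^6 = 64 truth assignments over (A, B, C, D, E, F).
Split on C. With C = 1, the clauses containing C are satisfied and ~C drops from the rest; 0 of the 2^5 = 32 assignments to the other variables satisfy what remains.
With C = 0, by the same count on the reduced clause set, 2 assignments work.
(One model: A=F, B=T, C=F, D=F, E=T, F=F.)
Total: 0 + 2 = 2.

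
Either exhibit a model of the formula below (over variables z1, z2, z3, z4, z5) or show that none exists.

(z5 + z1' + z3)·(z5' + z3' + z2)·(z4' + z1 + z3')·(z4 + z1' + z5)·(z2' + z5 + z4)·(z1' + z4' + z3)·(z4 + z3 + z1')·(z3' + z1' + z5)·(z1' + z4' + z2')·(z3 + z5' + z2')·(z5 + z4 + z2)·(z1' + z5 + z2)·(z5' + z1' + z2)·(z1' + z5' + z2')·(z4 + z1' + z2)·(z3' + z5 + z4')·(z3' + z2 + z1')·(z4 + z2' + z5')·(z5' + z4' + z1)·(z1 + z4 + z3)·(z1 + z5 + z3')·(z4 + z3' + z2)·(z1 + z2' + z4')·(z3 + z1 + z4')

UNSATISFIABLE

Try z5 = 1.
Try z3 = 0.
Unit clause (z2') forces z2 = 0.
Unit clause (z1') forces z1 = 0.
Unit clause (z4') forces z4 = 0.
That conflicts with the unit clause (z4).
Undo z3 and try z3 = 1.
Unit clause (z2) forces z2 = 1.
Unit clause (z1') forces z1 = 0.
Unit clause (z4') forces z4 = 0.
That conflicts with the unit clause (z4).
Neither z3 = 1 nor z3 = 0 works.
Undo z5 and try z5 = 0.
Try z1 = 0.
Unit clause (z3') forces z3 = 0.
Unit clause (z4) forces z4 = 1.
That conflicts with the unit clause (z4').
Undo z1 and try z1 = 1.
Unit clause (z3) forces z3 = 1.
That conflicts with the unit clause (z3').
Neither z1 = 1 nor z1 = 0 works.
Neither z5 = 1 nor z5 = 0 works.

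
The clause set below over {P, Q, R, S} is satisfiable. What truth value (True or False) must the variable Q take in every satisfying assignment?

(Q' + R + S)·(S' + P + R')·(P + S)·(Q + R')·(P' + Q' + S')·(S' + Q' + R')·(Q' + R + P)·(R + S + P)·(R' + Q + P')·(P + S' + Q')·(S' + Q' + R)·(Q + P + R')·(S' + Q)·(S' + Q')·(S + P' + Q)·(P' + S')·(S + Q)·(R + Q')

Suppose Q = 0.
Unit clause (R') forces R = 0.
Unit clause (S') forces S = 0.
Now (S) is unsatisfied and unit — conflict.
So every satisfying assignment has Q = True.

True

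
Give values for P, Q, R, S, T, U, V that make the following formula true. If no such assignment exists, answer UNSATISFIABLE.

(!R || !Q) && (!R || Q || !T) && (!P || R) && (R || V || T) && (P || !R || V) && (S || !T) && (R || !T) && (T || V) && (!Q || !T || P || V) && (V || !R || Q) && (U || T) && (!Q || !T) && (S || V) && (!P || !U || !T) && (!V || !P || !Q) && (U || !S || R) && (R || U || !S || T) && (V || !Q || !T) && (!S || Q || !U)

Branch on R: set R = false.
Unit clause (!P) forces P = false.
Unit clause (!T) forces T = false.
Unit clause (V) forces V = true.
Unit clause (U) forces U = true.
Branch on S: set S = false.
All clauses hold; Q can take either value.

P=false, Q=false, R=false, S=false, T=false, U=true, V=true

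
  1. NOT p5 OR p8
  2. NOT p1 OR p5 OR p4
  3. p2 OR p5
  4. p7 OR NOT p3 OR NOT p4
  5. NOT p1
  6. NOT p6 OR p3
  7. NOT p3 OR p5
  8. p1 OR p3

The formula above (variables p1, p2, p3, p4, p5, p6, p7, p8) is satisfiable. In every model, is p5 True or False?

Suppose p5 = false.
From the singleton clause (p2), p2 = true.
From the singleton clause (NOT p1), p1 = false.
From the singleton clause (NOT p3), p3 = false.
Now (p3) is unsatisfied and unit — conflict.
So every satisfying assignment has p5 = True.

True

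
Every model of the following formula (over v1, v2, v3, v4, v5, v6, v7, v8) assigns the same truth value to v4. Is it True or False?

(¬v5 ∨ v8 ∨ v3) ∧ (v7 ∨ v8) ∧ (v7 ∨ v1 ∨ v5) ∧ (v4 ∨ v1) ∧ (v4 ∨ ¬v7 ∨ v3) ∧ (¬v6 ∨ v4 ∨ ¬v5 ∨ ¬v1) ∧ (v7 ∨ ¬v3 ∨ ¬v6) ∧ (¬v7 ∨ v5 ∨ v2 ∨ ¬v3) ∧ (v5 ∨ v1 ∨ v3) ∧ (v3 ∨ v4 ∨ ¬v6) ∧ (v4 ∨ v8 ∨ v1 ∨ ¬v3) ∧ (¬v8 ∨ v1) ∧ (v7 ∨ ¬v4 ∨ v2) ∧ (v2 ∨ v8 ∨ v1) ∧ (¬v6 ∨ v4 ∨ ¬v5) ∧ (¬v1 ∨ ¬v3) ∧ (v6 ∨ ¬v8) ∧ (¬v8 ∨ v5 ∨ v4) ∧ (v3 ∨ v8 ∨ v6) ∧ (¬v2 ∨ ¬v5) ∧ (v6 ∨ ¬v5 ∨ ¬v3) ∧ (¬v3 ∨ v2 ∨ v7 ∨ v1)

True

Suppose v4 = False.
(v1) alone gives v1 = True.
(¬v3) alone gives v3 = False.
(¬v7) alone gives v7 = False.
(v8) alone gives v8 = True.
(¬v6) alone gives v6 = False.
That conflicts with the unit clause (v6).
So every satisfying assignment has v4 = True.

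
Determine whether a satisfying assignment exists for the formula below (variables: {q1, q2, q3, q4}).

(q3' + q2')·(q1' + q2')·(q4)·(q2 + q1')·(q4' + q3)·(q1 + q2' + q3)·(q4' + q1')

From the singleton clause (q4), q4 = 1.
From the singleton clause (q3), q3 = 1.
From the singleton clause (q2'), q2 = 0.
From the singleton clause (q1'), q1 = 0.
This assignment satisfies each clause.
A satisfying assignment: q1 ↦ 0,  q2 ↦ 0,  q3 ↦ 1,  q4 ↦ 1.

Satisfiable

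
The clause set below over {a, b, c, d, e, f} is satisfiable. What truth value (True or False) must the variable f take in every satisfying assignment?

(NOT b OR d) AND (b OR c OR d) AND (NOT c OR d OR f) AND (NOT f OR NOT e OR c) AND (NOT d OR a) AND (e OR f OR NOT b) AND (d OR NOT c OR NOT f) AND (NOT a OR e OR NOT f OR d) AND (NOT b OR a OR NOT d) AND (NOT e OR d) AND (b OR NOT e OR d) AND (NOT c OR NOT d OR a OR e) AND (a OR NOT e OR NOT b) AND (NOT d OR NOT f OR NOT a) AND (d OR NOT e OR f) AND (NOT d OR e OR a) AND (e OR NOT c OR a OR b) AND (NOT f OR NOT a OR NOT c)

Suppose f = true.
Suppose b = false.
Suppose c = true.
From the singleton clause (d), d = true.
From the singleton clause (a), a = true.
That conflicts with the unit clause (NOT a).
So c must be the other value — set c = false.
From the singleton clause (d), d = true.
From the singleton clause (NOT e), e = false.
From the singleton clause (a), a = true.
That conflicts with the unit clause (NOT a).
Both values of c lead to a conflict.
So b must be the other value — set b = true.
From the singleton clause (d), d = true.
From the singleton clause (a), a = true.
That conflicts with the unit clause (NOT a).
Both values of b lead to a conflict.
So every satisfying assignment has f = False.

False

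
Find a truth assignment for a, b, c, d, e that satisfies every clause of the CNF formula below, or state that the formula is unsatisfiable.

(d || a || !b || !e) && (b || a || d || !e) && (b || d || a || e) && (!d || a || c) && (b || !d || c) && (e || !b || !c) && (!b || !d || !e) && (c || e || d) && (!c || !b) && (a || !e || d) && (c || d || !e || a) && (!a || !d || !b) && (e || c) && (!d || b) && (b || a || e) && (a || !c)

a: true; b: false; c: false; d: false; e: true

Try c = false.
(e) alone gives e = true.
Try d = false.
(a) alone gives a = true.
No clause remains; b is free.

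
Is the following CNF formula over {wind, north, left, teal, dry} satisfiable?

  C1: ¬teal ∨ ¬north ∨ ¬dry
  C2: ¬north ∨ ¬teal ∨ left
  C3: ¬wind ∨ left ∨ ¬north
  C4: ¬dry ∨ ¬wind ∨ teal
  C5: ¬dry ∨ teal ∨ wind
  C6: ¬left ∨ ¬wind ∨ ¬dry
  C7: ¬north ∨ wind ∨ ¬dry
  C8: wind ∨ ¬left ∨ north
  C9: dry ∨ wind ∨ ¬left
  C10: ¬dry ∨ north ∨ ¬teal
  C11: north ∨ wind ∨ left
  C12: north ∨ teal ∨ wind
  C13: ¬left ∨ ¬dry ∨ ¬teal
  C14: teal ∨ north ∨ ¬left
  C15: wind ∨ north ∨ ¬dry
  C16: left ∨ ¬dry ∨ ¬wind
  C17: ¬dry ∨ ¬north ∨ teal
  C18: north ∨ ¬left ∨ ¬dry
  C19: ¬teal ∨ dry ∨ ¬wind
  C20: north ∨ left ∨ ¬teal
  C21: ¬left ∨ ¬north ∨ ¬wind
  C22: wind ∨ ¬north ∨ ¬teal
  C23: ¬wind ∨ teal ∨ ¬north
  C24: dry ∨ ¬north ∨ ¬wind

Satisfiable

Try teal = False.
Try dry = False.
Try wind = False.
The clause (¬left) is unit, so left = False.
The clause (north) is unit, so north = True.
All clauses are satisfied.
A satisfying assignment: wind: False, north: True, left: False, teal: False, dry: False.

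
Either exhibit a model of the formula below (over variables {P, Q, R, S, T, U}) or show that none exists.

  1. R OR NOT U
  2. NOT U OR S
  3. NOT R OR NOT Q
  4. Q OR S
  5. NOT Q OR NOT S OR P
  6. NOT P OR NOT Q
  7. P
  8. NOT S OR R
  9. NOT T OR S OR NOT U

The clause (P) is unit, so P = true.
The clause (NOT Q) is unit, so Q = false.
The clause (S) is unit, so S = true.
The clause (R) is unit, so R = true.
Every clause is now satisfied; T, U are unconstrained.

P ↦ true, Q ↦ false, R ↦ true, S ↦ true, T ↦ true, U ↦ false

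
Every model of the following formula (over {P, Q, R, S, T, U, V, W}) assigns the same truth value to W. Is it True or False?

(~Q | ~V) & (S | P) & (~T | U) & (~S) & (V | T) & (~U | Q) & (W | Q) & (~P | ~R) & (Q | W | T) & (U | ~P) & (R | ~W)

False

Suppose W = 1.
(~S) alone gives S = 0.
(P) alone gives P = 1.
(~R) alone gives R = 0.
Now (R) is unsatisfied and unit — conflict.
So every satisfying assignment has W = False.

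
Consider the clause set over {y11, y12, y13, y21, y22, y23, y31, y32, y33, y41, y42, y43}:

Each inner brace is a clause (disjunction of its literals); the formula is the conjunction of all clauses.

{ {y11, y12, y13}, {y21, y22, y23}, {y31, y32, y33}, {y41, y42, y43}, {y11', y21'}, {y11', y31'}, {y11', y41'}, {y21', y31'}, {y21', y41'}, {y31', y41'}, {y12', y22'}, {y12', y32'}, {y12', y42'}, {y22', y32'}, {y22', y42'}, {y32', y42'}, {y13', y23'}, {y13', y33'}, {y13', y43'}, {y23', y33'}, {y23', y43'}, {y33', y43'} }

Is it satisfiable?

Unsatisfiable

Suppose y11 = 0.
Suppose y12 = 1.
Unit clause (y22') forces y22 = 0.
Unit clause (y32') forces y32 = 0.
Unit clause (y42') forces y42 = 0.
Suppose y21 = 1.
Unit clause (y31') forces y31 = 0.
Unit clause (y33) forces y33 = 1.
Unit clause (y41') forces y41 = 0.
Unit clause (y43) forces y43 = 1.
That conflicts with the unit clause (y43').
That branch fails; take y21 = 0 instead.
Unit clause (y23) forces y23 = 1.
Unit clause (y13') forces y13 = 0.
Unit clause (y33') forces y33 = 0.
Unit clause (y31) forces y31 = 1.
Unit clause (y41') forces y41 = 0.
Unit clause (y43) forces y43 = 1.
That conflicts with the unit clause (y43').
Both values of y21 lead to a conflict.
That branch fails; take y12 = 0 instead.
Unit clause (y13) forces y13 = 1.
Unit clause (y23') forces y23 = 0.
Unit clause (y33') forces y33 = 0.
Unit clause (y43') forces y43 = 0.
Suppose y21 = 1.
Unit clause (y31') forces y31 = 0.
Unit clause (y32) forces y32 = 1.
Unit clause (y41') forces y41 = 0.
Unit clause (y42) forces y42 = 1.
That conflicts with the unit clause (y42').
That branch fails; take y21 = 0 instead.
Unit clause (y22) forces y22 = 1.
Unit clause (y32') forces y32 = 0.
Unit clause (y31) forces y31 = 1.
Unit clause (y41') forces y41 = 0.
Unit clause (y42) forces y42 = 1.
That conflicts with the unit clause (y42').
Both values of y21 lead to a conflict.
Both values of y12 lead to a conflict.
That branch fails; take y11 = 1 instead.
Unit clause (y21') forces y21 = 0.
Unit clause (y31') forces y31 = 0.
Unit clause (y41') forces y41 = 0.
Suppose y22 = 1.
Unit clause (y12') forces y12 = 0.
Unit clause (y32') forces y32 = 0.
Unit clause (y33) forces y33 = 1.
Unit clause (y42') forces y42 = 0.
Unit clause (y43) forces y43 = 1.
That conflicts with the unit clause (y43').
That branch fails; take y22 = 0 instead.
Unit clause (y23) forces y23 = 1.
Unit clause (y13') forces y13 = 0.
Unit clause (y33') forces y33 = 0.
Unit clause (y32) forces y32 = 1.
Unit clause (y12') forces y12 = 0.
Unit clause (y42') forces y42 = 0.
Unit clause (y43) forces y43 = 1.
That conflicts with the unit clause (y43').
Both values of y22 lead to a conflict.
Both values of y11 lead to a conflict.
No assignment satisfies every clause.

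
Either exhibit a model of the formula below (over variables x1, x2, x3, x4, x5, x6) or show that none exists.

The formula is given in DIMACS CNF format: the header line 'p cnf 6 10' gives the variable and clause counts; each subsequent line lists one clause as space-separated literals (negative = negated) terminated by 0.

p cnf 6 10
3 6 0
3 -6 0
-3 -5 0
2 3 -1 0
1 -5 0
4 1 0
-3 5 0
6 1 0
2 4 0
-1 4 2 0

Suppose x3 = True.
From the singleton clause (¬x5), x5 = False.
But (x5) is also a unit clause — contradiction.
Undo x3 and try x3 = False.
From the singleton clause (x6), x6 = True.
But (¬x6) is also a unit clause — contradiction.
Neither x3 = True nor x3 = False works.

UNSATISFIABLE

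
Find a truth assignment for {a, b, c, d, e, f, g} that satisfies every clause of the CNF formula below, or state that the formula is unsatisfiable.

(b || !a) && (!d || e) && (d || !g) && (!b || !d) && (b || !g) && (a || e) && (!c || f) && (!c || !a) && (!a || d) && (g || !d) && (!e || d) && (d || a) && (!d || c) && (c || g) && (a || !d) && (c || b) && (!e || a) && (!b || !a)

UNSATISFIABLE

Try b = true.
(!d) alone gives d = false.
(!g) alone gives g = false.
(!a) alone gives a = false.
That conflicts with the unit clause (a).
Undo b and try b = false.
(!a) alone gives a = false.
(!g) alone gives g = false.
(e) alone gives e = true.
That conflicts with the unit clause (!e).
Both values of b lead to a conflict.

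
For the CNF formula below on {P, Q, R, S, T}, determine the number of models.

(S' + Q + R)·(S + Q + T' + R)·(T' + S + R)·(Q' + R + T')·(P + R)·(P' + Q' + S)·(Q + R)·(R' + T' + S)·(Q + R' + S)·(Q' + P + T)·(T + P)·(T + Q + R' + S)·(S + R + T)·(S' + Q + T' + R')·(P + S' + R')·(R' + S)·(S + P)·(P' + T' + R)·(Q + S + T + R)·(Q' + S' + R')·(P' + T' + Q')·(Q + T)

There are 2^5 = 32 truth assignments over (P, Q, R, S, T).
Split on R. With R = 1, the clauses containing R are satisfied and R' drops from the rest; 0 of the 2^4 = 16 assignments to the other variables satisfy what remains.
With R = 0, by the same count on the reduced clause set, 1 assignment works.
(One model: P=T, Q=T, R=F, S=T, T=F.)
Total: 0 + 1 = 1.

1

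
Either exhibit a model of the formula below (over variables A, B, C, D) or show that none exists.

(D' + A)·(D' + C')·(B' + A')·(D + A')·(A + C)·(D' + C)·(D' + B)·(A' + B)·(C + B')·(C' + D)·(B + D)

UNSATISFIABLE

Suppose D = 0.
Unit clause (A') forces A = 0.
Unit clause (C) forces C = 1.
But (C') is also a unit clause — contradiction.
Backtrack on D: now try D = 1.
Unit clause (A) forces A = 1.
Unit clause (C') forces C = 0.
But (C) is also a unit clause — contradiction.
Both values of D lead to a conflict.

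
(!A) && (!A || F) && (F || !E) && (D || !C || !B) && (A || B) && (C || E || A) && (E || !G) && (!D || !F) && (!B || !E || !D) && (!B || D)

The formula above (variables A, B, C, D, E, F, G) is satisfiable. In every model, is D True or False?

Suppose D = false.
(!A) alone gives A = false.
(B) alone gives B = true.
But (!B) is also a unit clause — contradiction.
So every satisfying assignment has D = True.

True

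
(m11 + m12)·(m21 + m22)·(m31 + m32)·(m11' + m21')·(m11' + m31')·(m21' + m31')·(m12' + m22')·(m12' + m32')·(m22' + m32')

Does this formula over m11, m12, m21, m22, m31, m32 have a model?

Try m11 = 1.
From the singleton clause (m21'), m21 = 0.
From the singleton clause (m22), m22 = 1.
From the singleton clause (m31'), m31 = 0.
From the singleton clause (m32), m32 = 1.
That conflicts with the unit clause (m32').
Backtrack on m11: now try m11 = 0.
From the singleton clause (m12), m12 = 1.
From the singleton clause (m22'), m22 = 0.
From the singleton clause (m21), m21 = 1.
From the singleton clause (m31'), m31 = 0.
From the singleton clause (m32), m32 = 1.
That conflicts with the unit clause (m32').
Neither m11 = 1 nor m11 = 0 works.
No assignment satisfies every clause.

Unsatisfiable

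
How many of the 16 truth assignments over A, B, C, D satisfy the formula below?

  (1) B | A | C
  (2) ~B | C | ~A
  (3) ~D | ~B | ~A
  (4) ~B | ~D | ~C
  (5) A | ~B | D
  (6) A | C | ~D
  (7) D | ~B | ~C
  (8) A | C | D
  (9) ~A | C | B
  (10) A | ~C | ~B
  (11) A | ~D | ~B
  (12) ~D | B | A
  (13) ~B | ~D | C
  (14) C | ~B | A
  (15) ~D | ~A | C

3

There are 2^4 = 16 truth assignments over (A, B, C, D).
Check each against the 15 clauses (columns in the order A, B, C, D):
  F F F F  ✗ fails (B | A | C)
  F F F T  ✗ fails (B | A | C)
  F F T F  ✓ satisfies all
  F F T T  ✗ fails (~D | B | A)
  F T F F  ✗ fails (A | ~B | D)
  F T F T  ✗ fails (A | C | ~D)
  F T T F  ✗ fails (A | ~B | D)
  F T T T  ✗ fails (~B | ~D | ~C)
  T F F F  ✗ fails (~A | C | B)
  T F F T  ✗ fails (~A | C | B)
  T F T F  ✓ satisfies all
  T F T T  ✓ satisfies all
  T T F F  ✗ fails (~B | C | ~A)
  T T F T  ✗ fails (~B | C | ~A)
  T T T F  ✗ fails (D | ~B | ~C)
  T T T T  ✗ fails (~D | ~B | ~A)
3 of the 16 rows are models.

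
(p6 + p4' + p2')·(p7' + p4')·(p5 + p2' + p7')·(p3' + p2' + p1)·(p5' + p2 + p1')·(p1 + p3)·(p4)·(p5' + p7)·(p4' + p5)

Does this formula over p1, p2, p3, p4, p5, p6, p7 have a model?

No

Unit clause (p4) forces p4 = 1.
Unit clause (p7') forces p7 = 0.
Unit clause (p5') forces p5 = 0.
That conflicts with the unit clause (p5).
No assignment satisfies every clause.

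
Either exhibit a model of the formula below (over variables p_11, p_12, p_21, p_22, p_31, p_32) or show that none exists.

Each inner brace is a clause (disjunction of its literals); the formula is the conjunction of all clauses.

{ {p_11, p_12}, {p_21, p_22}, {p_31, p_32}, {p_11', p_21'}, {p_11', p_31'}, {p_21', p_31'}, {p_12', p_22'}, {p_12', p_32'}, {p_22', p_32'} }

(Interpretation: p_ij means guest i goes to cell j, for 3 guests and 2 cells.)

UNSATISFIABLE

Try p_11 = 1.
The clause (p_21') is unit, so p_21 = 0.
The clause (p_22) is unit, so p_22 = 1.
The clause (p_31') is unit, so p_31 = 0.
The clause (p_32) is unit, so p_32 = 1.
Now (p_32') is unsatisfied and unit — conflict.
So p_11 must be the other value — set p_11 = 0.
The clause (p_12) is unit, so p_12 = 1.
The clause (p_22') is unit, so p_22 = 0.
The clause (p_21) is unit, so p_21 = 1.
The clause (p_31') is unit, so p_31 = 0.
The clause (p_32) is unit, so p_32 = 1.
Now (p_32') is unsatisfied and unit — conflict.
Both values of p_11 lead to a conflict.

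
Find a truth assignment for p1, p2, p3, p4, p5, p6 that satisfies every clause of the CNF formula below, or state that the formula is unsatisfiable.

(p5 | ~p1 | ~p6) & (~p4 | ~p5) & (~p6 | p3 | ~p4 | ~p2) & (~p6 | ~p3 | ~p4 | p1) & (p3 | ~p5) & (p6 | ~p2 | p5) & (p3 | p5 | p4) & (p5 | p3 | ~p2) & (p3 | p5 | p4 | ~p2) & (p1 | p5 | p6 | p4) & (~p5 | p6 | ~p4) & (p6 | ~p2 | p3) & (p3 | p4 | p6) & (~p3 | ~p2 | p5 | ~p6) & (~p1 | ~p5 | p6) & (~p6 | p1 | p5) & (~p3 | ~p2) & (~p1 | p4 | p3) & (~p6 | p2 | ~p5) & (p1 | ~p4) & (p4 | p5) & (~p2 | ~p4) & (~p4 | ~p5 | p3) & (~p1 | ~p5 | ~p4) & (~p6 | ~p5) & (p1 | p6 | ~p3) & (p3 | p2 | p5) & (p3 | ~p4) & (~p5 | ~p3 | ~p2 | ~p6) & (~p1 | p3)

p1=1,  p2=0,  p3=1,  p4=1,  p5=0,  p6=0

Branch on p4: set p4 = 1.
From the singleton clause (~p5), p5 = 0.
From the singleton clause (p1), p1 = 1.
From the singleton clause (~p6), p6 = 0.
From the singleton clause (~p2), p2 = 0.
From the singleton clause (p3), p3 = 1.
This assignment satisfies each clause.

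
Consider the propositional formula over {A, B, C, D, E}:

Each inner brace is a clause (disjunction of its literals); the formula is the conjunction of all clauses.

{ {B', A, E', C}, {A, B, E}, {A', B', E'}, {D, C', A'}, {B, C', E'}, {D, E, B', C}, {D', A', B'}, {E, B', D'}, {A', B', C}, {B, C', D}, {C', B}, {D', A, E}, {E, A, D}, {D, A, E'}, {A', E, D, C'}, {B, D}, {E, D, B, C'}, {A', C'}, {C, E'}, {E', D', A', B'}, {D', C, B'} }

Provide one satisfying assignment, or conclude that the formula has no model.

Case C = 0:
From the singleton clause (E'), E = 0.
Case A = 1:
From the singleton clause (B'), B = 0.
From the singleton clause (D), D = 1.
All clauses are satisfied.

A=1; B=0; C=0; D=1; E=0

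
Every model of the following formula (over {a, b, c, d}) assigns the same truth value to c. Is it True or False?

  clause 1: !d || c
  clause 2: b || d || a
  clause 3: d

True

Suppose c = false.
Unit clause (!d) forces d = false.
Now (d) is unsatisfied and unit — conflict.
So every satisfying assignment has c = True.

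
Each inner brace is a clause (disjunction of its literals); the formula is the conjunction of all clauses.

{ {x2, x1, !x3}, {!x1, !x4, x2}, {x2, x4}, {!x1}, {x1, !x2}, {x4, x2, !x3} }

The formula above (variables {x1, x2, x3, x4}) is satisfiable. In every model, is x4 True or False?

Suppose x4 = false.
From the singleton clause (x2), x2 = true.
From the singleton clause (!x1), x1 = false.
Now (x1) is unsatisfied and unit — conflict.
So every satisfying assignment has x4 = True.

True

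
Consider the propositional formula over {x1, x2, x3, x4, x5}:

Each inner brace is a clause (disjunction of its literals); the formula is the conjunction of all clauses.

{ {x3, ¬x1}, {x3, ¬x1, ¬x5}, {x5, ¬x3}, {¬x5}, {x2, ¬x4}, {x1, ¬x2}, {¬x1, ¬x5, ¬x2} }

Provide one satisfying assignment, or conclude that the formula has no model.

x1=False, x2=False, x3=False, x4=False, x5=False

(¬x5) alone gives x5 = False.
(¬x3) alone gives x3 = False.
(¬x1) alone gives x1 = False.
(¬x2) alone gives x2 = False.
(¬x4) alone gives x4 = False.
Every clause now holds.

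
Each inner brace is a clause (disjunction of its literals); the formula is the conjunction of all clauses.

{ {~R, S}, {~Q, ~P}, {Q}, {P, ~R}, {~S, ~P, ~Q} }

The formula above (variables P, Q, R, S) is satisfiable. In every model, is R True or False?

Suppose R = 1.
The clause (S) is unit, so S = 1.
The clause (Q) is unit, so Q = 1.
The clause (~P) is unit, so P = 0.
That conflicts with the unit clause (P).
So every satisfying assignment has R = False.

False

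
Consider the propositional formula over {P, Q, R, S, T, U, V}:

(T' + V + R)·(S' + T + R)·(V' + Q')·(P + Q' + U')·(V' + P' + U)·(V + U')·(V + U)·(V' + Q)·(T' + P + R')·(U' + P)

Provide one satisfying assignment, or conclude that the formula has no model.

Case V = 0:
(U') alone gives U = 0.
But (U) is also a unit clause — contradiction.
So V must be the other value — set V = 1.
(Q') alone gives Q = 0.
But (Q) is also a unit clause — contradiction.
Both values of V lead to a conflict.

UNSATISFIABLE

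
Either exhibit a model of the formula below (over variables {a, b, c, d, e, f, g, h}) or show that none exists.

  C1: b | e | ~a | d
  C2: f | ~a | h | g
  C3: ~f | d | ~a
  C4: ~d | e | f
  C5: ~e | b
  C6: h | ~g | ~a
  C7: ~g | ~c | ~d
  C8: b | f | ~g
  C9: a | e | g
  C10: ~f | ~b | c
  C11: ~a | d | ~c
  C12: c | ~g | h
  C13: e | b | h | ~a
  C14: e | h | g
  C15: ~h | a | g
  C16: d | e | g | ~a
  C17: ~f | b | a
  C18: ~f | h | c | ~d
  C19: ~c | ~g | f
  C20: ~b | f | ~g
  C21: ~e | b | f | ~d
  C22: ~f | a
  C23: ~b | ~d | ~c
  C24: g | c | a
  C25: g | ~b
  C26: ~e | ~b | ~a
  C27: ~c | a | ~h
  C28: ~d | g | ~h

Branch on e: set e = 0.
Branch on d: set d = 1.
From the singleton clause (f), f = 1.
From the singleton clause (a), a = 1.
Branch on h: set h = 1.
From the singleton clause (g), g = 1.
From the singleton clause (~c), c = 0.
From the singleton clause (~b), b = 0.
This assignment satisfies each clause.

a=1, b=0, c=0, d=1, e=0, f=1, g=1, h=1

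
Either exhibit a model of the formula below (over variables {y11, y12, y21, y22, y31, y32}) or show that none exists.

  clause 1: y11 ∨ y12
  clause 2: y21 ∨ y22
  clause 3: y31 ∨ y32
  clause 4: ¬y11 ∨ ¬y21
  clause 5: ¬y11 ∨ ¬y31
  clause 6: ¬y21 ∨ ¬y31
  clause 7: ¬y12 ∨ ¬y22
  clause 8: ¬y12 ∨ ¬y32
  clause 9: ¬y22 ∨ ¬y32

UNSATISFIABLE

Case y11 = True:
From the singleton clause (¬y21), y21 = False.
From the singleton clause (y22), y22 = True.
From the singleton clause (¬y31), y31 = False.
From the singleton clause (y32), y32 = True.
Now (¬y32) is unsatisfied and unit — conflict.
That branch fails; take y11 = False instead.
From the singleton clause (y12), y12 = True.
From the singleton clause (¬y22), y22 = False.
From the singleton clause (y21), y21 = True.
From the singleton clause (¬y31), y31 = False.
From the singleton clause (y32), y32 = True.
Now (¬y32) is unsatisfied and unit — conflict.
Neither y11 = True nor y11 = False works.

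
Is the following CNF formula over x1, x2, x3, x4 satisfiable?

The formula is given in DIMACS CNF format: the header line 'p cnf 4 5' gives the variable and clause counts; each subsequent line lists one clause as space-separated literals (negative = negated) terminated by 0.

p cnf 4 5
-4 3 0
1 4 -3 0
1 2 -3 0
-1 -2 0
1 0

Yes

Unit clause (x1) forces x1 = True.
Unit clause (¬x2) forces x2 = False.
Branch on x4: set x4 = True.
Unit clause (x3) forces x3 = True.
This assignment satisfies each clause.
A satisfying assignment: x1 ↦ True, x2 ↦ False, x3 ↦ True, x4 ↦ True.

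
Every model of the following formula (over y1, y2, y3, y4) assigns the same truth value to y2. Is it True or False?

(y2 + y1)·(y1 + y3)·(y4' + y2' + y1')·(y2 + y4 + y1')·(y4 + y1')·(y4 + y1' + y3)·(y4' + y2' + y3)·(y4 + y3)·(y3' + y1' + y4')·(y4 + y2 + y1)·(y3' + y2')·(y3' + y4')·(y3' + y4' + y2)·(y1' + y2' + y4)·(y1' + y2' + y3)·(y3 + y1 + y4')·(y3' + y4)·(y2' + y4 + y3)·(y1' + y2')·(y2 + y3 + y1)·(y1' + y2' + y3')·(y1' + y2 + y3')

Suppose y2 = 1.
The clause (y3') is unit, so y3 = 0.
The clause (y1) is unit, so y1 = 1.
But (y1') is also a unit clause — contradiction.
So every satisfying assignment has y2 = False.

False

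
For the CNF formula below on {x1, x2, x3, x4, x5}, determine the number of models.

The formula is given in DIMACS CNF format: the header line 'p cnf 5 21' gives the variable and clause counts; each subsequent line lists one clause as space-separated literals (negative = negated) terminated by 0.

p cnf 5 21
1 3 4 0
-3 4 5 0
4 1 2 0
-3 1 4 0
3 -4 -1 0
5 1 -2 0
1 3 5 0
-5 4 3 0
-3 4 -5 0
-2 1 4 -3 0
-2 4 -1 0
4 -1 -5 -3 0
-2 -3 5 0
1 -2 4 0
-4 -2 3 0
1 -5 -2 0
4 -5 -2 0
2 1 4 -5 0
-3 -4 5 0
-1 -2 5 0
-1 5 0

There are 2^5 = 32 truth assignments over (x1, x2, x3, x4, x5).
Split on x3. With x3 = True, the clauses containing x3 are satisfied and ¬x3 drops from the rest; 3 of the 2^4 = 16 assignments to the other variables satisfy what remains.
With x3 = False, by the same count on the reduced clause set, 1 assignment works.
(One model: x1=F, x2=F, x3=F, x4=T, x5=T.)
Total: 3 + 1 = 4.

4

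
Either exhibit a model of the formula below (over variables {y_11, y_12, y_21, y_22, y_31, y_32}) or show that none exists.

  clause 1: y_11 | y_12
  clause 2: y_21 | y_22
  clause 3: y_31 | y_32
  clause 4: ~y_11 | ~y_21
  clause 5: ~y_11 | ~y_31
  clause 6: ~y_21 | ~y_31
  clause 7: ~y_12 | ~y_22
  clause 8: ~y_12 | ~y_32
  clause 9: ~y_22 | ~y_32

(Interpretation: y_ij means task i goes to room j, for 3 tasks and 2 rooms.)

Case y_11 = 1:
Unit clause (~y_21) forces y_21 = 0.
Unit clause (y_22) forces y_22 = 1.
Unit clause (~y_31) forces y_31 = 0.
Unit clause (y_32) forces y_32 = 1.
But (~y_32) is also a unit clause — contradiction.
That branch fails; take y_11 = 0 instead.
Unit clause (y_12) forces y_12 = 1.
Unit clause (~y_22) forces y_22 = 0.
Unit clause (y_21) forces y_21 = 1.
Unit clause (~y_31) forces y_31 = 0.
Unit clause (y_32) forces y_32 = 1.
But (~y_32) is also a unit clause — contradiction.
Either choice for y_11 ends in contradiction.

UNSATISFIABLE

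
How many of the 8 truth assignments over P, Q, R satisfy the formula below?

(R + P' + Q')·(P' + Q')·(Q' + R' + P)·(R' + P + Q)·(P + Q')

3

There are 2^3 = 8 truth assignments over (P, Q, R).
Split on R. With R = 1, the clauses containing R are satisfied and R' drops from the rest; 1 of the 2^2 = 4 assignments to the other variables satisfy what remains.
With R = 0, by the same count on the reduced clause set, 2 assignments work.
Total: 1 + 2 = 3.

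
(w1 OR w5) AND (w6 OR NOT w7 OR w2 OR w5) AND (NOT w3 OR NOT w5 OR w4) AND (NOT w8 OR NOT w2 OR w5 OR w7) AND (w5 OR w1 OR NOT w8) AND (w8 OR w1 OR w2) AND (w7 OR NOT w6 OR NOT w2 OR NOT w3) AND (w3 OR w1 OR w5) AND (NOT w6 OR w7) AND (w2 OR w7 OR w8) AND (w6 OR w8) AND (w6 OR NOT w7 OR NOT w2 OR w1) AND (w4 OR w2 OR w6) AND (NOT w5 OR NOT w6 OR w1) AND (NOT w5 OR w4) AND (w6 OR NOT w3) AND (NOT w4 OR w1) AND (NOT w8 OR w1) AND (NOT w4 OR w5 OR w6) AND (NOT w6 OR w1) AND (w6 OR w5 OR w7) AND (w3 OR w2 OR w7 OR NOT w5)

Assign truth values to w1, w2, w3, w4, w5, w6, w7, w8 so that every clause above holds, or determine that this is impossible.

w1 ↦ true,  w2 ↦ true,  w3 ↦ true,  w4 ↦ true,  w5 ↦ true,  w6 ↦ true,  w7 ↦ true,  w8 ↦ false

Branch on w1: set w1 = true.
Branch on w6: set w6 = true.
(w7) alone gives w7 = true.
Branch on w5: set w5 = true.
(w4) alone gives w4 = true.
All clauses hold; w2, w3, w8 can take either value.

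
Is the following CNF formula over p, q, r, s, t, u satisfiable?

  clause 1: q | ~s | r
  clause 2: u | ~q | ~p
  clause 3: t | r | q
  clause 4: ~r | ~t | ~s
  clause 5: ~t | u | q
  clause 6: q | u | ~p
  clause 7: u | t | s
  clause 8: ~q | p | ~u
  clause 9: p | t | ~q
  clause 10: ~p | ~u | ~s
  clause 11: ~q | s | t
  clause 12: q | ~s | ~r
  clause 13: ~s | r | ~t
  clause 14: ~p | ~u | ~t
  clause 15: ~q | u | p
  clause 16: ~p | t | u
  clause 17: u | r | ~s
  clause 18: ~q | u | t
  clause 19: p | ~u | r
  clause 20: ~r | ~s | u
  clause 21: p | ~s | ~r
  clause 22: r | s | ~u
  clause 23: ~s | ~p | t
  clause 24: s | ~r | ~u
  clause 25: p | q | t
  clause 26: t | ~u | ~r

No

Case q = 1:
Case u = 1:
From the singleton clause (p), p = 1.
From the singleton clause (~s), s = 0.
From the singleton clause (t), t = 1.
But (~t) is also a unit clause — contradiction.
That branch fails; take u = 0 instead.
From the singleton clause (~p), p = 0.
But (p) is also a unit clause — contradiction.
Neither u = 1 nor u = 0 works.
That branch fails; take q = 0 instead.
Case s = 0:
Case t = 1:
From the singleton clause (u), u = 1.
From the singleton clause (~p), p = 0.
From the singleton clause (r), r = 1.
But (~r) is also a unit clause — contradiction.
That branch fails; take t = 0 instead.
From the singleton clause (r), r = 1.
From the singleton clause (u), u = 1.
But (~u) is also a unit clause — contradiction.
Neither t = 1 nor t = 0 works.
That branch fails; take s = 1 instead.
From the singleton clause (r), r = 1.
But (~r) is also a unit clause — contradiction.
Neither s = 1 nor s = 0 works.
Neither q = 1 nor q = 0 works.
No assignment satisfies every clause.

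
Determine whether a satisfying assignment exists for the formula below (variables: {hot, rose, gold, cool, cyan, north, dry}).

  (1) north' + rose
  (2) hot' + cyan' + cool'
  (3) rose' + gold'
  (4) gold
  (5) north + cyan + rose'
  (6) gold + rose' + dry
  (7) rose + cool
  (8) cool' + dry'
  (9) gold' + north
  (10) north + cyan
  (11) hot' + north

The clause (gold) is unit, so gold = 1.
The clause (rose') is unit, so rose = 0.
The clause (north') is unit, so north = 0.
That conflicts with the unit clause (north).
No assignment satisfies every clause.

No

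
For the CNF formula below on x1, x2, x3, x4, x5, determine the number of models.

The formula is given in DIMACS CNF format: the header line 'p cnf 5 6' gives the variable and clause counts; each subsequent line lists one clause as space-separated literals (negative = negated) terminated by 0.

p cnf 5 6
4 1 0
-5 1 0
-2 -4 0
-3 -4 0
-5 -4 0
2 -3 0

There are 2^5 = 32 truth assignments over (x1, x2, x3, x4, x5).
Split on x2. With x2 = True, the clauses containing x2 are satisfied and ¬x2 drops from the rest; 4 of the 2^4 = 16 assignments to the other variables satisfy what remains.
With x2 = False, by the same count on the reduced clause set, 4 assignments work.
(One model: x1=F, x2=F, x3=F, x4=T, x5=F.)
Total: 4 + 4 = 8.

8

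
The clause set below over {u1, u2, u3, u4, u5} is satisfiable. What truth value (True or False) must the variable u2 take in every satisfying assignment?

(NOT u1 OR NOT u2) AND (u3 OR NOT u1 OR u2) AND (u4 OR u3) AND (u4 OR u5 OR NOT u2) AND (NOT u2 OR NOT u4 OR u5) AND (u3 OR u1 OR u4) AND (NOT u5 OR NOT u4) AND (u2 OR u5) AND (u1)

False

Suppose u2 = true.
(NOT u1) alone gives u1 = false.
But (u1) is also a unit clause — contradiction.
So every satisfying assignment has u2 = False.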